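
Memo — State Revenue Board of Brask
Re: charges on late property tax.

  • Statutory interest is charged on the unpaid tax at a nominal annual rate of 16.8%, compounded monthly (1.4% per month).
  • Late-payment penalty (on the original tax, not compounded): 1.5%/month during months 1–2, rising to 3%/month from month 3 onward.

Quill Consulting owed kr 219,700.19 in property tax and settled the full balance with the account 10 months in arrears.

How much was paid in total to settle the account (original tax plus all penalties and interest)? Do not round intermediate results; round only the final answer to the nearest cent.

Penalty, months 1–2: 2 × 1.5% × kr 219,700.19 = kr 6,591.01…
Penalty, months 3–10: 8 × 3% × kr 219,700.19 = kr 52,728.05…
Interest: kr 219,700.19 × ((1 + 0.014)^10 − 1) = kr 219,700.19 × 0.1491575… = kr 32,769.9277…
Total = kr 219,700.19 + kr 59,319.0513 + kr 32,769.9277… = kr 311,789.17

kr 311,789.17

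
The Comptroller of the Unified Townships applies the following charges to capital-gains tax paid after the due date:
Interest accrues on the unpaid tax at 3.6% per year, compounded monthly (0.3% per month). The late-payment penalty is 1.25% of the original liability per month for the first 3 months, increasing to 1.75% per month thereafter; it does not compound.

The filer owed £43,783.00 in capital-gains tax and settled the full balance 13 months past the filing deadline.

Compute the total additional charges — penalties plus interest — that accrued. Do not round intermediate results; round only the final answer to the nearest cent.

£11,042.50

Penalty, months 1–3: 3 × 1.25% × £43,783.00 = £1,641.86…
Penalty, months 4–13: 10 × 1.75% × £43,783.00 = £7,662.03…
Interest: £43,783.00 × ((1 + 0.003)^13 − 1) = £43,783.00 × 0.0397098… = £1,738.6133…
Penalties + interest = £9,303.8875 + £1,738.6133… = £11,042.50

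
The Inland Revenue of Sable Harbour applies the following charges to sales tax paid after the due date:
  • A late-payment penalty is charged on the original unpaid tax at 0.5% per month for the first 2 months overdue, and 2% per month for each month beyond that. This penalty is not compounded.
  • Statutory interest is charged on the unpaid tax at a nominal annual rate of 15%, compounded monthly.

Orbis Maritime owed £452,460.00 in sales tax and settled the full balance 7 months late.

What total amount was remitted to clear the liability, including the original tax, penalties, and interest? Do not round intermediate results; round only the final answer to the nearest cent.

Penalty, months 1–2: 2 × 0.5% × £452,460.00 = £4,524.60
Penalty, months 3–7: 5 × 2% × £452,460.00 = £45,246.00
Interest (15%/yr ÷ 12 = 1.25%/month): £452,460.00 × ((1 + 0.0125)^7 − 1) = £41,106.2038…
Total = £452,460.00 + £49,770.6000 + £41,106.2038… = £543,336.80

£543,336.80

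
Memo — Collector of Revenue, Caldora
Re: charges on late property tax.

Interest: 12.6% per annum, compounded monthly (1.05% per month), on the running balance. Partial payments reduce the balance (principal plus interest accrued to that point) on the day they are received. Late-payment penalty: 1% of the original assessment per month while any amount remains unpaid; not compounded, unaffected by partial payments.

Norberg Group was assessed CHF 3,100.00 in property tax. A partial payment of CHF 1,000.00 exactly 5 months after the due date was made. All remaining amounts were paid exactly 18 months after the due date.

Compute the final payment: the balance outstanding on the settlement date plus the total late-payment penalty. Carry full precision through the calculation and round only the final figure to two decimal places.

Balance at month 5: CHF 3,100.0000 × (1 + 0.0105)^5 = CHF 3,266.2038…
After CHF 1,000.00 payment: CHF 3,266.2038… − CHF 1,000.00 = CHF 2,266.2038…
Balance at month 18: CHF 2,266.2038… × (1 + 0.0105)^13 = CHF 2,595.7992…
Penalty: 18 × 1% × CHF 3,100.00 = CHF 558.00
Final settlement = outstanding balance + penalty = CHF 2,595.7992… + CHF 558.00 = CHF 3,153.80

CHF 3,153.80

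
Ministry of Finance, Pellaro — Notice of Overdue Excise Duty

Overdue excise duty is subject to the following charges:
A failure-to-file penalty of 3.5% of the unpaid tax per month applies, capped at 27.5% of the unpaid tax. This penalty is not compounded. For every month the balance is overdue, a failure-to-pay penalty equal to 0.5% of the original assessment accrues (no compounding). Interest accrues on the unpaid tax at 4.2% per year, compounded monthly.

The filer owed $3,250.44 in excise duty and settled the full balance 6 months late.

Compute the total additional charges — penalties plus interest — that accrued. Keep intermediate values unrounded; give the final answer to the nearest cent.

Failure-to-file: 6 × 3.5% × $3,250.44 = $682.59… (under the 27.5% cap)
Failure-to-pay penalty: 6 × 0.5% × $3,250.44 = $97.51…
Interest (4.2%/yr ÷ 12 = 0.35%/month): $3,250.44 × ((1 + 0.0035)^6 − 1) = $68.8593…
Penalties + interest = $780.1056 + $68.8593… = $848.96

$848.96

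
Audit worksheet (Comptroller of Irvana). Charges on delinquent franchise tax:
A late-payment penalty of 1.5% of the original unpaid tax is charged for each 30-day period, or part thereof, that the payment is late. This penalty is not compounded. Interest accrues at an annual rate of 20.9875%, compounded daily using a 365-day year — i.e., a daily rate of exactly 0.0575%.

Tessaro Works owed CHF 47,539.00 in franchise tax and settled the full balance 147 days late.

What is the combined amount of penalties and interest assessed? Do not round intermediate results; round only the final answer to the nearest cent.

Penalty periods: ⌈147/30⌉ = 5; penalty = 5 × 1.5% × CHF 47,539.00 = CHF 3,565.43…
Interest: CHF 47,539.00 × ((1 + 0.000575)^147 − 1) = CHF 47,539.00 × 0.08817362… = CHF 4,191.6855…
Penalties + interest = CHF 3,565.4250 + CHF 4,191.6855… = CHF 7,757.11

CHF 7,757.11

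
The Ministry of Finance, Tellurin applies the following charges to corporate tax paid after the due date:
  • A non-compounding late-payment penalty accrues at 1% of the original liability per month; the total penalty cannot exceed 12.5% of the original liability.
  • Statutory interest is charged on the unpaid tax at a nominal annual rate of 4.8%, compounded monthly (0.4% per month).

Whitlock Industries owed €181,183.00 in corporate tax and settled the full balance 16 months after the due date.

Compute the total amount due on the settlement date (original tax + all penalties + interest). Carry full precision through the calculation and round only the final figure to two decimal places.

Penalty (uncapped): 16 × 1% × €181,183.00 = €28,989.28; cap = 12.5% × €181,183.00 = €22,647.88… → penalty = €22,647.88…
Interest: €181,183.00 × ((1 + 0.004)^16 − 1) = €181,183.00 × 0.0659563… = €11,950.1622…
Total = €181,183.00 + €22,647.8750 + €11,950.1622… = €215,781.04

€215,781.04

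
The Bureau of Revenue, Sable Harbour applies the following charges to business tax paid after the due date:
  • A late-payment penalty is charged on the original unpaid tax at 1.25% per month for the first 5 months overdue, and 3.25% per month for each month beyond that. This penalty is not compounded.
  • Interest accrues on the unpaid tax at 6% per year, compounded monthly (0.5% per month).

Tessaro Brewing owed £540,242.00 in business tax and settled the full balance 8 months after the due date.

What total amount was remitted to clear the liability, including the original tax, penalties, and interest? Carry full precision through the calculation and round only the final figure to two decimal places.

Penalty, months 1–5: 5 × 1.25% × £540,242.00 = £33,765.13…
Penalty, months 6–8: 3 × 3.25% × £540,242.00 = £52,673.60…
Interest: £540,242.00 × ((1 + 0.005)^8 − 1) = £540,242.00 × 0.0407070… = £21,991.6548…
Total = £540,242.00 + £86,438.7200 + £21,991.6548… = £648,672.37

£648,672.37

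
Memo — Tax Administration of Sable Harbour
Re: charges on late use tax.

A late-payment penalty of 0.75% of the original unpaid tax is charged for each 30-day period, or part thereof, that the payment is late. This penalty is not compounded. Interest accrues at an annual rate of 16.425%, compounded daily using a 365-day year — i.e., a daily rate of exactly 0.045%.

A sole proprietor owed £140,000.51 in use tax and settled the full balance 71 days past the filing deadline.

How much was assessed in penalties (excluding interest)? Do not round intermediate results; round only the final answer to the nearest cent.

£3,150.01

Penalty periods: ⌈71/30⌉ = 3; penalty = 3 × 0.75% × £140,000.51 = £3,150.01…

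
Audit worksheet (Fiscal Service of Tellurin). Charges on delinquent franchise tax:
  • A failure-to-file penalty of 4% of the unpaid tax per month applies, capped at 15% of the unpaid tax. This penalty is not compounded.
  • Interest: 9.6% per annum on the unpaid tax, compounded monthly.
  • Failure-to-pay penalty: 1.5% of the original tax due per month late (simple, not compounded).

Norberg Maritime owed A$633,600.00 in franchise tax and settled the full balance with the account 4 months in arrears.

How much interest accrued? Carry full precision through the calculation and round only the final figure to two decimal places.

A$20,519.80

Interest (9.6%/yr ÷ 12 = 0.8%/month): A$633,600.00 × ((1 + 0.008)^4 − 1) = A$20,519.8026…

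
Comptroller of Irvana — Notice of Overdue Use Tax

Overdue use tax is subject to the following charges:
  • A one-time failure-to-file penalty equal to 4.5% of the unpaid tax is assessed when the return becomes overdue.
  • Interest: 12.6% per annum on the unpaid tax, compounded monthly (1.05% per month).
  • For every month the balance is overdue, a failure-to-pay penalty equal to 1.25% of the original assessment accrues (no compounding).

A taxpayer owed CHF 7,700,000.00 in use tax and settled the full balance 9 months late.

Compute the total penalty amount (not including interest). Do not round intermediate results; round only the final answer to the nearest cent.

Failure-to-file penalty: 4.5% × CHF 7,700,000.00 = CHF 346,500.00
Failure-to-pay penalty = 1.25% × CHF 7,700,000.00 × 9 mo = CHF 866,250.00
Total penalty = CHF 346,500.00 + CHF 866,250.00 = CHF 1,212,750.00

CHF 1,212,750.00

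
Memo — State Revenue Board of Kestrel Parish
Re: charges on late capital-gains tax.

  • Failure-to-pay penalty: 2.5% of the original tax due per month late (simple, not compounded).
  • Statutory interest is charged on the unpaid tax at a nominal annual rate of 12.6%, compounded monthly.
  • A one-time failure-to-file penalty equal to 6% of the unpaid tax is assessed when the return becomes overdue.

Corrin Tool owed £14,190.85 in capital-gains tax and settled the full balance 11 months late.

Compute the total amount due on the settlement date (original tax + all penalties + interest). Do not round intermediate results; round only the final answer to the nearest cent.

Failure-to-file penalty: 6% × £14,190.85 = £851.45…
Failure-to-pay penalty = 2.5% × £14,190.85 × 11 mo = £3,902.48…
Interest (12.6%/yr ÷ 12 = 1.05%/month): £14,190.85 × ((1 + 0.0105)^11 − 1) = £1,727.8613…
Total = £14,190.85 + £4,753.9348… + £1,727.8613… = £20,672.65

£20,672.65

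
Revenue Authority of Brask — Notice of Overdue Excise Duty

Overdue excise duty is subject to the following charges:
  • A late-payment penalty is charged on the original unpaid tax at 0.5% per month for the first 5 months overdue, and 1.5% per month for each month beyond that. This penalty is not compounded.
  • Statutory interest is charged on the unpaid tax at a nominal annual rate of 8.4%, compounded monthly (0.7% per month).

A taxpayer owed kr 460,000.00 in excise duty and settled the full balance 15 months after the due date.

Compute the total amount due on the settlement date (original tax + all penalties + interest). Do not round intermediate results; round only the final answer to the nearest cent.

kr 591,240.02

Penalty, months 1–5: 5 × 0.5% × kr 460,000.00 = kr 11,500.00
Penalty, months 6–15: 10 × 1.5% × kr 460,000.00 = kr 69,000.00
Interest: kr 460,000.00 × ((1 + 0.007)^15 − 1) = kr 460,000.00 × 0.1103044… = kr 50,740.0210…
Total = kr 460,000.00 + kr 80,500.0000 + kr 50,740.0210… = kr 591,240.02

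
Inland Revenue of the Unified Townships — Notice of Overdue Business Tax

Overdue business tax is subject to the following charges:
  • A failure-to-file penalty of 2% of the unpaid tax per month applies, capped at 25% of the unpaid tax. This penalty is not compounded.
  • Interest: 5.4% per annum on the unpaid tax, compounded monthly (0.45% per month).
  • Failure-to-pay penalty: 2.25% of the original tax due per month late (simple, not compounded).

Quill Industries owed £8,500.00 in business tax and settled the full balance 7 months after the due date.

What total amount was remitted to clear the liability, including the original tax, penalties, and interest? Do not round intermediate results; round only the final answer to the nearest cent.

Failure-to-file: 7 × 2% × £8,500.00 = £1,190.00 (under the 25% cap)
Failure-to-pay penalty = 2.25% × £8,500.00 × 7 mo = £1,338.75
Interest: £8,500.00 × ((1 + 0.0045)^7 − 1) = £8,500.00 × 0.0319285… = £271.3919…
Total = £8,500.00 + £2,528.7500 + £271.3919… = £11,300.14

£11,300.14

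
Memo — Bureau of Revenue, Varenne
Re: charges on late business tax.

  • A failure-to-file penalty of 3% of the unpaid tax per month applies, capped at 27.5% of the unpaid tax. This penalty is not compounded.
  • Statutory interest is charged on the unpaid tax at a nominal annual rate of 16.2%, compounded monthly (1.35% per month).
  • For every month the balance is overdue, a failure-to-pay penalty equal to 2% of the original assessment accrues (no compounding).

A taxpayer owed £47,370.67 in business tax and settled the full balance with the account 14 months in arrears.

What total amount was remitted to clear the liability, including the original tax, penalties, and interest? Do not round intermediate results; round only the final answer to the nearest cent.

Failure-to-file: 14 × 3% × £47,370.67 = £19,895.68…, capped at 27.5% × £47,370.67 = £13,026.93…
Failure-to-pay penalty = 2% × £47,370.67 × 14 mo = £13,263.79…
Interest: £47,370.67 × ((1 + 0.0135)^14 − 1) = £47,370.67 × 0.2065145… = £9,782.7298…
Total = £47,370.67 + £26,290.7219… + £9,782.7298… = £83,444.12

£83,444.12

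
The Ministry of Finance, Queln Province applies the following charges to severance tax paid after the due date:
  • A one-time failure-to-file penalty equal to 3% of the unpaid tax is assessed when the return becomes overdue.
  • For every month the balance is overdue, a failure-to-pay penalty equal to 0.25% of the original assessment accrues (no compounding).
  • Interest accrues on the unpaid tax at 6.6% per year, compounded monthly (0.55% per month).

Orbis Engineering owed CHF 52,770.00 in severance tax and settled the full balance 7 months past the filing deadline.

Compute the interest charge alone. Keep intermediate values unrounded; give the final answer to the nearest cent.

CHF 2,065.48

Interest: CHF 52,770.00 × ((1 + 0.0055)^7 − 1) = CHF 52,770.00 × 0.0391411… = CHF 2,065.4761…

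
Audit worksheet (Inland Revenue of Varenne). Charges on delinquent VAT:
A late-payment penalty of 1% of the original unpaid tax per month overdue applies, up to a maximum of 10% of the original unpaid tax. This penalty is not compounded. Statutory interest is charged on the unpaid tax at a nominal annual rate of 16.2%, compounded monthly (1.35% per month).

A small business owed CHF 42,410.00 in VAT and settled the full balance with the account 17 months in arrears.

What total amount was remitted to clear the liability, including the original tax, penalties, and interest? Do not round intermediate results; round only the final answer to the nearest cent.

Penalty (uncapped): 17 × 1% × CHF 42,410.00 = CHF 7,209.70; cap = 10% × CHF 42,410.00 = CHF 4,241.00 → penalty = CHF 4,241.00
Interest: CHF 42,410.00 × ((1 + 0.0135)^17 − 1) = CHF 42,410.00 × 0.2560410… = CHF 10,858.6970…
Total = CHF 42,410.00 + CHF 4,241.0000 + CHF 10,858.6970… = CHF 57,509.70

CHF 57,509.70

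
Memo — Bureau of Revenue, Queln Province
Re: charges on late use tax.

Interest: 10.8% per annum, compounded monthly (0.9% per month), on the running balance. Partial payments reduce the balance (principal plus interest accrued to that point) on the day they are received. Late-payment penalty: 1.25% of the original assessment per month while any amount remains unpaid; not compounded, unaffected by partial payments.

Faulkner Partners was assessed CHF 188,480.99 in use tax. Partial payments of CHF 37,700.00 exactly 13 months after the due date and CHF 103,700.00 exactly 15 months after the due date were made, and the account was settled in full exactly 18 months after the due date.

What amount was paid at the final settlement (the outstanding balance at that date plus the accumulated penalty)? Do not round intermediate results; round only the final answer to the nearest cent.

Balance at month 13: CHF 188,480.9900 × (1 + 0.009)^13 = CHF 211,764.2846…
After CHF 37,700.00 payment: CHF 211,764.2846… − CHF 37,700.00 = CHF 174,064.2846…
Balance at month 15: CHF 174,064.2846… × (1 + 0.009)^2 = CHF 177,211.5409…
After CHF 103,700.00 payment: CHF 177,211.5409… − CHF 103,700.00 = CHF 73,511.5409…
Balance at month 18: CHF 73,511.5409… × (1 + 0.009)^3 = CHF 75,514.2694…
Penalty: 18 × 1.25% × CHF 188,480.99 = CHF 42,408.22…
Final settlement = outstanding balance + penalty = CHF 75,514.2694… + CHF 42,408.22… = CHF 117,922.49

CHF 117,922.49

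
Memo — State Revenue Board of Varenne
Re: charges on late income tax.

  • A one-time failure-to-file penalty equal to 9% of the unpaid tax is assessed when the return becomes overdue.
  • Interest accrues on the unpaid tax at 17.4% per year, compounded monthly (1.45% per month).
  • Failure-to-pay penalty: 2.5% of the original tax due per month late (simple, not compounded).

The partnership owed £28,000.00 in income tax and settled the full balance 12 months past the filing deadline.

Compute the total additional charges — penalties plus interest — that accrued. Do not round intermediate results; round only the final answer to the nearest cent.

Failure-to-file penalty: 9% × £28,000.00 = £2,520.00
Failure-to-pay penalty: 12 × 2.5% × £28,000.00 = £8,400.00
Interest: £28,000.00 × ((1 + 0.0145)^12 − 1) = £28,000.00 × 0.1885696… = £5,279.9487…
Penalties + interest = £10,920.0000 + £5,279.9487… = £16,199.95

£16,199.95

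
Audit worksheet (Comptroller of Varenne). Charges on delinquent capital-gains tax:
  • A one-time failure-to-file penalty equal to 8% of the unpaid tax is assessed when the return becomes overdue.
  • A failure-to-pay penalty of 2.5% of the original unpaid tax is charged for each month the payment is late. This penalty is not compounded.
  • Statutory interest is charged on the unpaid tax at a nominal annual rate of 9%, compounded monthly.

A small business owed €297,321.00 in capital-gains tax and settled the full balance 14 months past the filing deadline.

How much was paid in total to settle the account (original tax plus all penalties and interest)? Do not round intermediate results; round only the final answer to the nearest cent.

Failure-to-file penalty: 8% × €297,321.00 = €23,785.68
Failure-to-pay penalty: 14 × 2.5% × €297,321.00 = €104,062.35
Interest (9%/yr ÷ 12 = 0.75%/month): €297,321.00 × ((1 + 0.0075)^14 − 1) = €32,787.2302…
Total = €297,321.00 + €127,848.0300 + €32,787.2302… = €457,956.26

€457,956.26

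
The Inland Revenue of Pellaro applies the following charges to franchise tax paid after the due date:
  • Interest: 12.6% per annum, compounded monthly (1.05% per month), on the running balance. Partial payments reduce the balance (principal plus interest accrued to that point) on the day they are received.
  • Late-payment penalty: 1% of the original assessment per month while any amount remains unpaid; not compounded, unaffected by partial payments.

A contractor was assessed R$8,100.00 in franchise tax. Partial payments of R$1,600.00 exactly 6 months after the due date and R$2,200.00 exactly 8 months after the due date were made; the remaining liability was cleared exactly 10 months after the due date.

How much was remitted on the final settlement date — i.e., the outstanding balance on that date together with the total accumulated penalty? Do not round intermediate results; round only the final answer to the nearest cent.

Balance at month 6: R$8,100.0000 × (1 + 0.0105)^6 = R$8,623.8844…
After R$1,600.00 payment: R$8,623.8844… − R$1,600.00 = R$7,023.8844…
Balance at month 8: R$7,023.8844… × (1 + 0.0105)^2 = R$7,172.1603…
After R$2,200.00 payment: R$7,172.1603… − R$2,200.00 = R$4,972.1603…
Balance at month 10: R$4,972.1603… × (1 + 0.0105)^2 = R$5,077.1239…
Penalty: 10 × 1% × R$8,100.00 = R$810.00
Final settlement = outstanding balance + penalty = R$5,077.1239… + R$810.00 = R$5,887.12

R$5,887.12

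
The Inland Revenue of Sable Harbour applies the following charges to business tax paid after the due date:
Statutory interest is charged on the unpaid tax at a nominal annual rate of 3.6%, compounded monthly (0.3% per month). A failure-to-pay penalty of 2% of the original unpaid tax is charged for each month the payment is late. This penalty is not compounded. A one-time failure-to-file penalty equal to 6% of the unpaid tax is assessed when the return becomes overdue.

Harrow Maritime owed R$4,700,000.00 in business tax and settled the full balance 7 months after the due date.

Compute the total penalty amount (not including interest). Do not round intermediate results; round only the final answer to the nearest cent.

R$940,000.00

Failure-to-file penalty: 6% × R$4,700,000.00 = R$282,000.00
Failure-to-pay penalty: 7 × 2% × R$4,700,000.00 = R$658,000.00
Total penalty = R$282,000.00 + R$658,000.00 = R$940,000.00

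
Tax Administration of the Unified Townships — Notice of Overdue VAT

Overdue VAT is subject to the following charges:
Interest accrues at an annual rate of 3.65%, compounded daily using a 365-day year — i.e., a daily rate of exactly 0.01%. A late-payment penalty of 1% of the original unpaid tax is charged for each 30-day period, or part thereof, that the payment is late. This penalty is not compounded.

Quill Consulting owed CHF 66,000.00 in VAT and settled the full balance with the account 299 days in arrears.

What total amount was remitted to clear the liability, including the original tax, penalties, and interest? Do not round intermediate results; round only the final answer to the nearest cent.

CHF 74,603.10

Penalty periods: ⌈299/30⌉ = 10; penalty = 10 × 1% × CHF 66,000.00 = CHF 6,600.00
Interest: CHF 66,000.00 × ((1 + 0.0001)^299 − 1) = CHF 66,000.00 × 0.03034995… = CHF 2,003.0969…
Total = CHF 66,000.00 + CHF 6,600.0000 + CHF 2,003.0969… = CHF 74,603.10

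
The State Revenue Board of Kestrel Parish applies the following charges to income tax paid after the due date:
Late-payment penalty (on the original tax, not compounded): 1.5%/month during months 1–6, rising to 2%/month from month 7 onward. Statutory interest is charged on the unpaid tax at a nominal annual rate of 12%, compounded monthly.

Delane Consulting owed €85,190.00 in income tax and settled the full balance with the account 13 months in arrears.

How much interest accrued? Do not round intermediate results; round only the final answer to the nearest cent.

€11,764.17

Interest (12%/yr ÷ 12 = 1%/month): €85,190.00 × ((1 + 0.01)^13 − 1) = €11,764.1666…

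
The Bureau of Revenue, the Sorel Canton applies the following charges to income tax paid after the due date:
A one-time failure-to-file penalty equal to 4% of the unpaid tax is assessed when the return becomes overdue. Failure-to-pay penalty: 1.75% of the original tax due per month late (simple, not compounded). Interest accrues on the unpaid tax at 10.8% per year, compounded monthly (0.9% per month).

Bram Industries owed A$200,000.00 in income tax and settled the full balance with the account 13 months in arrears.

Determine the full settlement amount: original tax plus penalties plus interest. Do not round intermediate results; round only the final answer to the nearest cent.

A$278,206.25

Failure-to-file penalty: 4% × A$200,000.00 = A$8,000.00
Failure-to-pay penalty: 13 × 1.75% × A$200,000.00 = A$45,500.00
Interest: A$200,000.00 × ((1 + 0.009)^13 − 1) = A$200,000.00 × 0.1235313… = A$24,706.2524…
Total = A$200,000.00 + A$53,500.0000 + A$24,706.2524… = A$278,206.25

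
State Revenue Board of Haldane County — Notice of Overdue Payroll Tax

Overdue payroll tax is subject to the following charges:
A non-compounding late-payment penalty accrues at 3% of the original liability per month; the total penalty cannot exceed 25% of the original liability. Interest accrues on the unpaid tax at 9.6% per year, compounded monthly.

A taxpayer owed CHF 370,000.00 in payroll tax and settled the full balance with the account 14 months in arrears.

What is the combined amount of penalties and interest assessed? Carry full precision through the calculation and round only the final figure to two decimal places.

CHF 136,165.38

Penalty (uncapped): 14 × 3% × CHF 370,000.00 = CHF 155,400.00; cap = 25% × CHF 370,000.00 = CHF 92,500.00 → penalty = CHF 92,500.00
Interest (9.6%/yr ÷ 12 = 0.8%/month): CHF 370,000.00 × ((1 + 0.008)^14 − 1) = CHF 43,665.3778…
Penalties + interest = CHF 92,500.0000 + CHF 43,665.3778… = CHF 136,165.38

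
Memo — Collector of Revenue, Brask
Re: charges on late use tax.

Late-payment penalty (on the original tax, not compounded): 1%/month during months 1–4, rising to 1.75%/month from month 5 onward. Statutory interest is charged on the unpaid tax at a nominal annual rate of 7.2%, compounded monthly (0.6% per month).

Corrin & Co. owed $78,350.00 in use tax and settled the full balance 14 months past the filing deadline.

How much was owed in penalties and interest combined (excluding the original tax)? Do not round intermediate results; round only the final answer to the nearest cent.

Penalty, months 1–4: 4 × 1% × $78,350.00 = $3,134.00
Penalty, months 5–14: 10 × 1.75% × $78,350.00 = $13,711.25
Interest: $78,350.00 × ((1 + 0.006)^14 − 1) = $78,350.00 × 0.0873559… = $6,844.3377…
Penalties + interest = $16,845.2500 + $6,844.3377… = $23,689.59

$23,689.59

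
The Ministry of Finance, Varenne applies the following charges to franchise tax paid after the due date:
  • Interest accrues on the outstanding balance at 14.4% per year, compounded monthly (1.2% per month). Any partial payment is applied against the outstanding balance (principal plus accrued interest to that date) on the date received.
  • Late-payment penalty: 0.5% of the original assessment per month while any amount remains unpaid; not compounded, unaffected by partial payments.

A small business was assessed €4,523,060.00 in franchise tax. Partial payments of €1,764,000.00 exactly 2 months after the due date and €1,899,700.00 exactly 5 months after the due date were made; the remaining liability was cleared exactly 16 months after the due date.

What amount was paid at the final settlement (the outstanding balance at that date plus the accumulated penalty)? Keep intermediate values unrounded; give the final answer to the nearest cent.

Balance at month 2: €4,523,060.0000 × (1 + 0.012)^2 = €4,632,264.7606…
After €1,764,000.00 payment: €4,632,264.7606… − €1,764,000.00 = €2,868,264.7606…
Balance at month 5: €2,868,264.7606… × (1 + 0.012)^3 = €2,972,766.3388…
After €1,899,700.00 payment: €2,972,766.3388… − €1,899,700.00 = €1,073,066.3388…
Balance at month 16: €1,073,066.3388… × (1 + 0.012)^11 = €1,223,523.2013…
Penalty: 16 × 0.5% × €4,523,060.00 = €361,844.80
Final settlement = outstanding balance + penalty = €1,223,523.2013… + €361,844.80 = €1,585,368.00

€1,585,368.00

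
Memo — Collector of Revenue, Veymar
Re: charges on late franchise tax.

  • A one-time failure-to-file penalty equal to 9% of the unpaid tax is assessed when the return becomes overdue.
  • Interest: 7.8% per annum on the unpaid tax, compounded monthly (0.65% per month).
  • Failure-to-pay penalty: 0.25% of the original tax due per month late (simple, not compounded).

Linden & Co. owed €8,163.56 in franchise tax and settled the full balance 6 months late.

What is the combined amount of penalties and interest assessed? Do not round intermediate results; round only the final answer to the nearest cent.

Failure-to-file penalty: 9% × €8,163.56 = €734.72…
Failure-to-pay penalty = 0.25% × €8,163.56 × 6 mo = €122.45…
Interest: €8,163.56 × ((1 + 0.0065)^6 − 1) = €8,163.56 × 0.0396393… = €323.5976…
Penalties + interest = €857.1738 + €323.5976… = €1,180.77

€1,180.77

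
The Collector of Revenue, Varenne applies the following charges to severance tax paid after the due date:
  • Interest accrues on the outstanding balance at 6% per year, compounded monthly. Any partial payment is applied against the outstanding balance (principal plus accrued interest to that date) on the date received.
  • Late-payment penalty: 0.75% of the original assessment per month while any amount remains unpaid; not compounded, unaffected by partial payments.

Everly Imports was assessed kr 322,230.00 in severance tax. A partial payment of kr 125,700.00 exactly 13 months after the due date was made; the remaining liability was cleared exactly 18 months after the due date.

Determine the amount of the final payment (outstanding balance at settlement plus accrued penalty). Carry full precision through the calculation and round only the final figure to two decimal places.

Monthly rate = 6% ÷ 12 = 0.5%
Balance at month 13: kr 322,230.0000 × (1 + 0.005)^13 = kr 343,814.9635…
After kr 125,700.00 payment: kr 343,814.9635… − kr 125,700.00 = kr 218,114.9635…
Balance at month 18: kr 218,114.9635… × (1 + 0.005)^5 = kr 223,622.6397…
Penalty: 18 × 0.75% × kr 322,230.00 = kr 43,501.05
Final settlement = outstanding balance + penalty = kr 223,622.6397… + kr 43,501.05 = kr 267,123.69

kr 267,123.69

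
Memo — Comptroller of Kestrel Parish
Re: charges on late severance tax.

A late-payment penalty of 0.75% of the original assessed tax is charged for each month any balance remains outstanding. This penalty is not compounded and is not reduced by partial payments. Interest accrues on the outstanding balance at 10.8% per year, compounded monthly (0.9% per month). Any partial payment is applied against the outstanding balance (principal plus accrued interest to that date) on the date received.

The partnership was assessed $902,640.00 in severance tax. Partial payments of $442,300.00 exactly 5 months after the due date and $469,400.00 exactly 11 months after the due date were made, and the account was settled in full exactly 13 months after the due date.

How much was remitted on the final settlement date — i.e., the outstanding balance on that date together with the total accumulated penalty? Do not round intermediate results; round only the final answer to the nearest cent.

Balance at month 5: $902,640.0000 × (1 + 0.009)^5 = $943,996.5483…
After $442,300.00 payment: $943,996.5483… − $442,300.00 = $501,696.5483…
Balance at month 11: $501,696.5483… × (1 + 0.009)^6 = $529,405.0875…
After $469,400.00 payment: $529,405.0875… − $469,400.00 = $60,005.0875…
Balance at month 13: $60,005.0875… × (1 + 0.009)^2 = $61,090.0395…
Penalty: 13 × 0.75% × $902,640.00 = $88,007.40
Final settlement = outstanding balance + penalty = $61,090.0395… + $88,007.40 = $149,097.44

$149,097.44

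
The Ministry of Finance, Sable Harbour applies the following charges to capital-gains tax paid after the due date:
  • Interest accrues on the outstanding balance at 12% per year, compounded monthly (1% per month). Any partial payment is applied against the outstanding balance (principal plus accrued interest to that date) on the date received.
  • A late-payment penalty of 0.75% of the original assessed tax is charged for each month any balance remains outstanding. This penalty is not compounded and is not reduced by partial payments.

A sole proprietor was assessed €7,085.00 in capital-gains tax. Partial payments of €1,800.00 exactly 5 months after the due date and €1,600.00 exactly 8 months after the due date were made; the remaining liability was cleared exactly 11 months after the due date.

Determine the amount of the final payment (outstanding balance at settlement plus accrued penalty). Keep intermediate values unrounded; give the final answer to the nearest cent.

€4,929.80

Balance at month 5: €7,085.0000 × (1 + 0.01)^5 = €7,446.4062…
After €1,800.00 payment: €7,446.4062… − €1,800.00 = €5,646.4062…
Balance at month 8: €5,646.4062… × (1 + 0.01)^3 = €5,817.4980…
After €1,600.00 payment: €5,817.4980… − €1,600.00 = €4,217.4980…
Balance at month 11: €4,217.4980… × (1 + 0.01)^3 = €4,345.2924…
Penalty: 11 × 0.75% × €7,085.00 = €584.51…
Final settlement = outstanding balance + penalty = €4,345.2924… + €584.51… = €4,929.80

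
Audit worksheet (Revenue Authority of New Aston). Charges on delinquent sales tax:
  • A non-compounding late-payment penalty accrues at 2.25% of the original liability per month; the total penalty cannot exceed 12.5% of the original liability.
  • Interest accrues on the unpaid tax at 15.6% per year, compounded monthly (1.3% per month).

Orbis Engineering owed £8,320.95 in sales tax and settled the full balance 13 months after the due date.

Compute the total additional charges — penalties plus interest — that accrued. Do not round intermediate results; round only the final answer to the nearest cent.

£2,561.45

Penalty (uncapped): 13 × 2.25% × £8,320.95 = £2,433.88…; cap = 12.5% × £8,320.95 = £1,040.12… → penalty = £1,040.12…
Interest: £8,320.95 × ((1 + 0.013)^13 − 1) = £8,320.95 × 0.1828312… = £1,521.3297…
Penalties + interest = £1,040.1188… + £1,521.3297… = £2,561.45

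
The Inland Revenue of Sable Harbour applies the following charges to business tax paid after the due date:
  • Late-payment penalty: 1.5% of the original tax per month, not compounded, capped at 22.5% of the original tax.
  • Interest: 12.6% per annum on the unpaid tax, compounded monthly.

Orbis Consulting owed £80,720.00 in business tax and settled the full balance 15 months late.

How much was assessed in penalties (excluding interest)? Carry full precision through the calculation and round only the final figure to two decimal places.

£18,162.00

Penalty (uncapped): 15 × 1.5% × £80,720.00 = £18,162.00; cap = 22.5% × £80,720.00 = £18,162.00 → penalty = £18,162.00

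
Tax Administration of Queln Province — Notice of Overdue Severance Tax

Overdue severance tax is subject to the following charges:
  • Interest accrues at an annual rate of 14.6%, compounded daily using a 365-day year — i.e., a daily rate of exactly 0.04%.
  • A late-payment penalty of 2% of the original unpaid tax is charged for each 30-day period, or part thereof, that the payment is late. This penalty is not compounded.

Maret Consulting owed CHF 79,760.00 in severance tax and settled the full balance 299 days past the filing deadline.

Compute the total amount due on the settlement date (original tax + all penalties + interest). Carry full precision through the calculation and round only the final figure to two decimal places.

CHF 105,843.03

Penalty periods: ⌈299/30⌉ = 10; penalty = 10 × 2% × CHF 79,760.00 = CHF 15,952.00
Interest: CHF 79,760.00 × ((1 + 0.0004)^299 − 1) = CHF 79,760.00 × 0.12701899… = CHF 10,131.0348…
Total = CHF 79,760.00 + CHF 15,952.0000 + CHF 10,131.0348… = CHF 105,843.03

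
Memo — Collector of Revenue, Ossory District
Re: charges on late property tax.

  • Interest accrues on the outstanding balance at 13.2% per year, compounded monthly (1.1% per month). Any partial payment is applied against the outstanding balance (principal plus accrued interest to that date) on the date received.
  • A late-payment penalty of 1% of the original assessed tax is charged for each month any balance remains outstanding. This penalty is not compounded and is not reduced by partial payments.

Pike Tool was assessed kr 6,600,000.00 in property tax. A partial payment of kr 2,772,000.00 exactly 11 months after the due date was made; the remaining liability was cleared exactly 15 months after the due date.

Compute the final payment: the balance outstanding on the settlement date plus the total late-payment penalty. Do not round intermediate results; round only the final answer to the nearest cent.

Balance at month 11: kr 6,600,000.0000 × (1 + 0.011)^11 = kr 7,444,004.8436…
After kr 2,772,000.00 payment: kr 7,444,004.8436… − kr 2,772,000.00 = kr 4,672,004.8436…
Balance at month 15: kr 4,672,004.8436… × (1 + 0.011)^4 = kr 4,880,989.8744…
Penalty: 15 × 1% × kr 6,600,000.00 = kr 990,000.00
Final settlement = outstanding balance + penalty = kr 4,880,989.8744… + kr 990,000.00 = kr 5,870,989.87

kr 5,870,989.87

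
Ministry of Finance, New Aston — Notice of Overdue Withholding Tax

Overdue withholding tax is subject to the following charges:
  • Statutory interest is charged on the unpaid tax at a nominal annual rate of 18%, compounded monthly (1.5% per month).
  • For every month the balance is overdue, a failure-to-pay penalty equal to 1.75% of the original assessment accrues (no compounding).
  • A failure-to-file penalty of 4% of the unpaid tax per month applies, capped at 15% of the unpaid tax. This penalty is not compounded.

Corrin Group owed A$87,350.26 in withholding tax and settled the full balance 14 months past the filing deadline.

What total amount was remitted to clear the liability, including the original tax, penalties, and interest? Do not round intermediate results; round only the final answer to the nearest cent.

Failure-to-file: 14 × 4% × A$87,350.26 = A$48,916.15…, capped at 15% × A$87,350.26 = A$13,102.54…
Failure-to-pay penalty = 1.75% × A$87,350.26 × 14 mo = A$21,400.81…
Interest: A$87,350.26 × ((1 + 0.015)^14 − 1) = A$87,350.26 × 0.2317557… = A$20,243.9233…
Total = A$87,350.26 + A$34,503.3527 + A$20,243.9233… = A$142,097.54

A$142,097.54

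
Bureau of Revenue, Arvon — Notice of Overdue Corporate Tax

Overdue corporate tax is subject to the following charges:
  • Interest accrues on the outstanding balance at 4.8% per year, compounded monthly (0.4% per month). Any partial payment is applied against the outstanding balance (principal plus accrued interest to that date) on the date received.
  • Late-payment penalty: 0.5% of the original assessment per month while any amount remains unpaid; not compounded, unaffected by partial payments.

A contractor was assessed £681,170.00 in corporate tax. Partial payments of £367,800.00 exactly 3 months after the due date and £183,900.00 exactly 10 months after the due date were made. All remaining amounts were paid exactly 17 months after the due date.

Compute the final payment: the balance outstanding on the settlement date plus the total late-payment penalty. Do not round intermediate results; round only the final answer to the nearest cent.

Balance at month 3: £681,170.0000 × (1 + 0.004)^3 = £689,376.7798…
After £367,800.00 payment: £689,376.7798… − £367,800.00 = £321,576.7798…
Balance at month 10: £321,576.7798… × (1 + 0.004)^7 = £330,689.7026…
After £183,900.00 payment: £330,689.7026… − £183,900.00 = £146,789.7026…
Balance at month 17: £146,789.7026… × (1 + 0.004)^7 = £150,949.4657…
Penalty: 17 × 0.5% × £681,170.00 = £57,899.45
Final settlement = outstanding balance + penalty = £150,949.4657… + £57,899.45 = £208,848.92

£208,848.92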